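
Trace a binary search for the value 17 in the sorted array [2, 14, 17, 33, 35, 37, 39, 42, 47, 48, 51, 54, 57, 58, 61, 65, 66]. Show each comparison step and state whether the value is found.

Binary search for 17 in [2, 14, 17, 33, 35, 37, 39, 42, 47, 48, 51, 54, 57, 58, 61, 65, 66]:

lo=0, hi=16, mid=8, arr[mid]=47 -> 47 > 17, search left half
lo=0, hi=7, mid=3, arr[mid]=33 -> 33 > 17, search left half
lo=0, hi=2, mid=1, arr[mid]=14 -> 14 < 17, search right half
lo=2, hi=2, mid=2, arr[mid]=17 -> Found target at index 2!

Binary search finds 17 at index 2 after 4 comparisons. The search repeatedly halves the search space by comparing with the middle element.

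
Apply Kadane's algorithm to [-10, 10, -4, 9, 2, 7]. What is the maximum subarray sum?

Using Kadane's algorithm on [-10, 10, -4, 9, 2, 7]:

Scanning through the array:
Position 1 (value 10): max_ending_here = 10, max_so_far = 10
Position 2 (value -4): max_ending_here = 6, max_so_far = 10
Position 3 (value 9): max_ending_here = 15, max_so_far = 15
Position 4 (value 2): max_ending_here = 17, max_so_far = 17
Position 5 (value 7): max_ending_here = 24, max_so_far = 24

Maximum subarray: [10, -4, 9, 2, 7]
Maximum sum: 24

The maximum subarray is [10, -4, 9, 2, 7] with sum 24. This subarray runs from index 1 to index 5.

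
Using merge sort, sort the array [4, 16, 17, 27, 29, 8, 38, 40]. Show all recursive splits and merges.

Merge sort trace:

Split: [4, 16, 17, 27, 29, 8, 38, 40] -> [4, 16, 17, 27] and [29, 8, 38, 40]
  Split: [4, 16, 17, 27] -> [4, 16] and [17, 27]
    Split: [4, 16] -> [4] and [16]
    Merge: [4] + [16] -> [4, 16]
    Split: [17, 27] -> [17] and [27]
    Merge: [17] + [27] -> [17, 27]
  Merge: [4, 16] + [17, 27] -> [4, 16, 17, 27]
  Split: [29, 8, 38, 40] -> [29, 8] and [38, 40]
    Split: [29, 8] -> [29] and [8]
    Merge: [29] + [8] -> [8, 29]
    Split: [38, 40] -> [38] and [40]
    Merge: [38] + [40] -> [38, 40]
  Merge: [8, 29] + [38, 40] -> [8, 29, 38, 40]
Merge: [4, 16, 17, 27] + [8, 29, 38, 40] -> [4, 8, 16, 17, 27, 29, 38, 40]

Final sorted array: [4, 8, 16, 17, 27, 29, 38, 40]

The merge sort proceeds by recursively splitting the array and merging sorted halves.
After all merges, the sorted array is [4, 8, 16, 17, 27, 29, 38, 40].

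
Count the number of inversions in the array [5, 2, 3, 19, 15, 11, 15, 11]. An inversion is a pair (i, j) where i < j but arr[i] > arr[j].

Finding inversions in [5, 2, 3, 19, 15, 11, 15, 11]:

(0, 1): arr[0]=5 > arr[1]=2
(0, 2): arr[0]=5 > arr[2]=3
(3, 4): arr[3]=19 > arr[4]=15
(3, 5): arr[3]=19 > arr[5]=11
(3, 6): arr[3]=19 > arr[6]=15
(3, 7): arr[3]=19 > arr[7]=11
(4, 5): arr[4]=15 > arr[5]=11
(4, 7): arr[4]=15 > arr[7]=11
(6, 7): arr[6]=15 > arr[7]=11

Total inversions: 9

The array has 9 inversion(s): (0,1), (0,2), (3,4), (3,5), (3,6), (3,7), (4,5), (4,7), (6,7). Each pair (i,j) satisfies i < j and arr[i] > arr[j].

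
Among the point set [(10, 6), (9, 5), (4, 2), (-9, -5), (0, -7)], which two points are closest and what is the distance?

Computing all pairwise distances among 5 points:

d((10, 6), (9, 5)) = 1.4142 <-- minimum
d((10, 6), (4, 2)) = 7.2111
d((10, 6), (-9, -5)) = 21.9545
d((10, 6), (0, -7)) = 16.4012
d((9, 5), (4, 2)) = 5.831
d((9, 5), (-9, -5)) = 20.5913
d((9, 5), (0, -7)) = 15.0
d((4, 2), (-9, -5)) = 14.7648
d((4, 2), (0, -7)) = 9.8489
d((-9, -5), (0, -7)) = 9.2195

Closest pair: (10, 6) and (9, 5) with distance 1.4142

The closest pair is (10, 6) and (9, 5) with Euclidean distance 1.4142. For 5 points, brute-force pairwise comparison is shown above. For large n, the divide-and-conquer algorithm (sort by x, recurse on halves, check the dividing strip) achieves O(n log n).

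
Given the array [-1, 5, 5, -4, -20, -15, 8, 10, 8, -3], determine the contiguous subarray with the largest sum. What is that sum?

Using Kadane's algorithm on [-1, 5, 5, -4, -20, -15, 8, 10, 8, -3]:

Scanning through the array:
Position 1 (value 5): max_ending_here = 5, max_so_far = 5
Position 2 (value 5): max_ending_here = 10, max_so_far = 10
Position 3 (value -4): max_ending_here = 6, max_so_far = 10
Position 4 (value -20): max_ending_here = -14, max_so_far = 10
Position 5 (value -15): max_ending_here = -15, max_so_far = 10
Position 6 (value 8): max_ending_here = 8, max_so_far = 10
Position 7 (value 10): max_ending_here = 18, max_so_far = 18
Position 8 (value 8): max_ending_here = 26, max_so_far = 26
Position 9 (value -3): max_ending_here = 23, max_so_far = 26

Maximum subarray: [8, 10, 8]
Maximum sum: 26

The maximum subarray is [8, 10, 8] with sum 26. This subarray runs from index 6 to index 8.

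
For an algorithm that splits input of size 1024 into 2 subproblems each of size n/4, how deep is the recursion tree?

For divide and conquer with division factor 4:

Problem sizes at each level:
Level 0: 1024
Level 1: 256
Level 2: 64
Level 3: 16
Level 4: 4
Level 5: 1

The root is level 0 and the size-1 base case is level 5 (the tree spans levels 0 through 5, i.e. 6 levels counting the root), so the depth is the number of divisions: log_4(1024) = 5

The recursion tree depth is log_4(1024) = 5. At each level, the problem size is divided by 4, so it takes 5 divisions to reduce to a base case of size 1. The algorithm makes 2 recursive calls at each level.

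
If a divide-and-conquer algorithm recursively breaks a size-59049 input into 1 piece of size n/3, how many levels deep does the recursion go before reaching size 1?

For divide and conquer with division factor 3:

Problem sizes at each level:
Level 0: 59049
Level 1: 19683
Level 2: 6561
Level 3: 2187
Level 4: 729
Level 5: 243
Level 6: 81
Level 7: 27
Level 8: 9
Level 9: 3
Level 10: 1

The root is level 0 and the size-1 base case is level 10 (the tree spans levels 0 through 10, i.e. 11 levels counting the root), so the depth is the number of divisions: log_3(59049) = 10

The recursion tree depth is log_3(59049) = 10. At each level, the problem size is divided by 3, so it takes 10 divisions to reduce to a base case of size 1. The algorithm makes 1 recursive call at each level.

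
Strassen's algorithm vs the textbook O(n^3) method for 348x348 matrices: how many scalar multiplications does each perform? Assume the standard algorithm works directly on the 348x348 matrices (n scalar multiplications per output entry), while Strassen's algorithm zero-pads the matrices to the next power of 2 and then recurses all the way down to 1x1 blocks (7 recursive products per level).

Matrix multiplication for 348x348 matrices:

Strassen's algorithm requires power-of-2 dimensions. Pad 348x348 to 512x512 (next power of 2).

Standard algorithm: 348^3 = 42144192 multiplications
Strassen's algorithm: 7^(log2(512)) = 7^9 = 40353607 multiplications
Savings: 42144192 - 40353607 = 1790585 multiplications

Standard: 42144192 multiplications (348^3). Strassen: 40353607 multiplications (7^9, after padding to 512x512). Strassen reduces 8 recursive multiplications to 7 at each level.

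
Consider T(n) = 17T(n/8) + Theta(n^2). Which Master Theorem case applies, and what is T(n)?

Master Theorem for T(n) = 17T(n/8) + O(n^2):

a = 17, b = 8, c = 2
log_b(a) = log_8(17) = 1.3625

Case 3: c = 2 > log_8(17) = 1.3625
T(n) = O(n^2) = O(n^2)

For T(n) = 17T(n/8) + O(n^2): log_8(17) = 1.3625. This is Case 3 of the Master Theorem (c > log_b(a), work dominated by root), giving O(n^2).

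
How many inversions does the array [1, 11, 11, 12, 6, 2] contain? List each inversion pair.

Finding inversions in [1, 11, 11, 12, 6, 2]:

(1, 4): arr[1]=11 > arr[4]=6
(1, 5): arr[1]=11 > arr[5]=2
(2, 4): arr[2]=11 > arr[4]=6
(2, 5): arr[2]=11 > arr[5]=2
(3, 4): arr[3]=12 > arr[4]=6
(3, 5): arr[3]=12 > arr[5]=2
(4, 5): arr[4]=6 > arr[5]=2

Total inversions: 7

The array has 7 inversion(s): (1,4), (1,5), (2,4), (2,5), (3,4), (3,5), (4,5). Each pair (i,j) satisfies i < j and arr[i] > arr[j].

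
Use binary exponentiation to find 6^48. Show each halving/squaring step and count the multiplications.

Computing 6^48 by squaring (build up from 6^1; each line after the first costs one multiplication):

6^1 = 6
6^2 = (6^1)^2 = 6^2 = 36
6^3 = 6 * 6^2 = 6 * 36 = 216
6^6 = (6^3)^2 = 216^2 = 46656
6^12 = (6^6)^2 = 46656^2 = 2176782336
6^24 = (6^12)^2 = 2176782336^2 = 4738381338321616896
6^48 = (6^24)^2 = 4738381338321616896^2 = 22452257707354557240087211123792674816

Result: 22452257707354557240087211123792674816
Multiplications needed: 6 (6 lines after 6^1)

6^48 = 22452257707354557240087211123792674816. Using exponentiation by squaring, this requires 6 multiplications. The key idea: if the exponent is even, square the half-power; if odd, multiply by the base once.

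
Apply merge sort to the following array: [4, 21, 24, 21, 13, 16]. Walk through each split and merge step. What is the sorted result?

Merge sort trace:

Split: [4, 21, 24, 21, 13, 16] -> [4, 21, 24] and [21, 13, 16]
  Split: [4, 21, 24] -> [4] and [21, 24]
    Split: [21, 24] -> [21] and [24]
    Merge: [21] + [24] -> [21, 24]
  Merge: [4] + [21, 24] -> [4, 21, 24]
  Split: [21, 13, 16] -> [21] and [13, 16]
    Split: [13, 16] -> [13] and [16]
    Merge: [13] + [16] -> [13, 16]
  Merge: [21] + [13, 16] -> [13, 16, 21]
Merge: [4, 21, 24] + [13, 16, 21] -> [4, 13, 16, 21, 21, 24]

Final sorted array: [4, 13, 16, 21, 21, 24]

The merge sort proceeds by recursively splitting the array and merging sorted halves.
After all merges, the sorted array is [4, 13, 16, 21, 21, 24].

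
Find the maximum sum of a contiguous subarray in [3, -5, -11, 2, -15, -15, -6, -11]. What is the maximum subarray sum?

Using Kadane's algorithm on [3, -5, -11, 2, -15, -15, -6, -11]:

Scanning through the array:
Position 1 (value -5): max_ending_here = -2, max_so_far = 3
Position 2 (value -11): max_ending_here = -11, max_so_far = 3
Position 3 (value 2): max_ending_here = 2, max_so_far = 3
Position 4 (value -15): max_ending_here = -13, max_so_far = 3
Position 5 (value -15): max_ending_here = -15, max_so_far = 3
Position 6 (value -6): max_ending_here = -6, max_so_far = 3
Position 7 (value -11): max_ending_here = -11, max_so_far = 3

Maximum subarray: [3]
Maximum sum: 3

The maximum subarray is [3] with sum 3. This subarray runs from index 0 to index 0.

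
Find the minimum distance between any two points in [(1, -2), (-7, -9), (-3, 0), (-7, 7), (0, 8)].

Computing all pairwise distances among 5 points:

d((1, -2), (-7, -9)) = 10.6301
d((1, -2), (-3, 0)) = 4.4721 <-- minimum
d((1, -2), (-7, 7)) = 12.0416
d((1, -2), (0, 8)) = 10.0499
d((-7, -9), (-3, 0)) = 9.8489
d((-7, -9), (-7, 7)) = 16.0
d((-7, -9), (0, 8)) = 18.3848
d((-3, 0), (-7, 7)) = 8.0623
d((-3, 0), (0, 8)) = 8.544
d((-7, 7), (0, 8)) = 7.0711

Closest pair: (1, -2) and (-3, 0) with distance 4.4721

The closest pair is (1, -2) and (-3, 0) with Euclidean distance 4.4721. For 5 points, brute-force pairwise comparison is shown above. For large n, the divide-and-conquer algorithm (sort by x, recurse on halves, check the dividing strip) achieves O(n log n).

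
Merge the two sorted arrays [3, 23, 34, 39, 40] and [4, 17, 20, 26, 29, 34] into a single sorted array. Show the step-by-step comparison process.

Merging process:

Compare 3 vs 4: take 3 from left. Merged: [3]
Compare 23 vs 4: take 4 from right. Merged: [3, 4]
Compare 23 vs 17: take 17 from right. Merged: [3, 4, 17]
Compare 23 vs 20: take 20 from right. Merged: [3, 4, 17, 20]
Compare 23 vs 26: take 23 from left. Merged: [3, 4, 17, 20, 23]
Compare 34 vs 26: take 26 from right. Merged: [3, 4, 17, 20, 23, 26]
Compare 34 vs 29: take 29 from right. Merged: [3, 4, 17, 20, 23, 26, 29]
Compare 34 vs 34: take 34 from left. Merged: [3, 4, 17, 20, 23, 26, 29, 34]
Compare 39 vs 34: take 34 from right. Merged: [3, 4, 17, 20, 23, 26, 29, 34, 34]
Append remaining from left: [39, 40]. Merged: [3, 4, 17, 20, 23, 26, 29, 34, 34, 39, 40]

Final merged array: [3, 4, 17, 20, 23, 26, 29, 34, 34, 39, 40]
Total comparisons: 9

The merged array is [3, 4, 17, 20, 23, 26, 29, 34, 34, 39, 40], requiring 9 comparisons. The merge step runs in O(n) time where n is the total number of elements.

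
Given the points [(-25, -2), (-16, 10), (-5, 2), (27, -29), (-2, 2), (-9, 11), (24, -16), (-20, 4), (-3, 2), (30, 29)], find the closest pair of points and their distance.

Computing all pairwise distances among 10 points:

d((-25, -2), (-16, 10)) = 15.0
d((-25, -2), (-5, 2)) = 20.3961
d((-25, -2), (27, -29)) = 58.5918
d((-25, -2), (-2, 2)) = 23.3452
d((-25, -2), (-9, 11)) = 20.6155
d((-25, -2), (24, -16)) = 50.9608
d((-25, -2), (-20, 4)) = 7.8102
d((-25, -2), (-3, 2)) = 22.3607
d((-25, -2), (30, 29)) = 63.1348
d((-16, 10), (-5, 2)) = 13.6015
d((-16, 10), (27, -29)) = 58.0517
d((-16, 10), (-2, 2)) = 16.1245
d((-16, 10), (-9, 11)) = 7.0711
d((-16, 10), (24, -16)) = 47.7074
d((-16, 10), (-20, 4)) = 7.2111
d((-16, 10), (-3, 2)) = 15.2643
d((-16, 10), (30, 29)) = 49.7695
d((-5, 2), (27, -29)) = 44.5533
d((-5, 2), (-2, 2)) = 3.0
d((-5, 2), (-9, 11)) = 9.8489
d((-5, 2), (24, -16)) = 34.1321
d((-5, 2), (-20, 4)) = 15.1327
d((-5, 2), (-3, 2)) = 2.0
d((-5, 2), (30, 29)) = 44.2041
d((27, -29), (-2, 2)) = 42.45
d((27, -29), (-9, 11)) = 53.8145
d((27, -29), (24, -16)) = 13.3417
d((27, -29), (-20, 4)) = 57.4282
d((27, -29), (-3, 2)) = 43.1393
d((27, -29), (30, 29)) = 58.0775
d((-2, 2), (-9, 11)) = 11.4018
d((-2, 2), (24, -16)) = 31.6228
d((-2, 2), (-20, 4)) = 18.1108
d((-2, 2), (-3, 2)) = 1.0 <-- minimum
d((-2, 2), (30, 29)) = 41.8688
d((-9, 11), (24, -16)) = 42.638
d((-9, 11), (-20, 4)) = 13.0384
d((-9, 11), (-3, 2)) = 10.8167
d((-9, 11), (30, 29)) = 42.9535
d((24, -16), (-20, 4)) = 48.3322
d((24, -16), (-3, 2)) = 32.45
d((24, -16), (30, 29)) = 45.3982
d((-20, 4), (-3, 2)) = 17.1172
d((-20, 4), (30, 29)) = 55.9017
d((-3, 2), (30, 29)) = 42.638

Closest pair: (-2, 2) and (-3, 2) with distance 1.0

The closest pair is (-2, 2) and (-3, 2) with Euclidean distance 1.0. For 10 points, brute-force pairwise comparison is shown above. For large n, the divide-and-conquer algorithm (sort by x, recurse on halves, check the dividing strip) achieves O(n log n).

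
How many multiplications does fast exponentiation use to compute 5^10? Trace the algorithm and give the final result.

Computing 5^10 by squaring (build up from 5^1; each line after the first costs one multiplication):

5^1 = 5
5^2 = (5^1)^2 = 5^2 = 25
5^4 = (5^2)^2 = 25^2 = 625
5^5 = 5 * 5^4 = 5 * 625 = 3125
5^10 = (5^5)^2 = 3125^2 = 9765625

Result: 9765625
Multiplications needed: 4 (4 lines after 5^1)

5^10 = 9765625. Using exponentiation by squaring, this requires 4 multiplications. The key idea: if the exponent is even, square the half-power; if odd, multiply by the base once.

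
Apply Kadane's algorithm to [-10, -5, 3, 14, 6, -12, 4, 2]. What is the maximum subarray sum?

Using Kadane's algorithm on [-10, -5, 3, 14, 6, -12, 4, 2]:

Scanning through the array:
Position 1 (value -5): max_ending_here = -5, max_so_far = -5
Position 2 (value 3): max_ending_here = 3, max_so_far = 3
Position 3 (value 14): max_ending_here = 17, max_so_far = 17
Position 4 (value 6): max_ending_here = 23, max_so_far = 23
Position 5 (value -12): max_ending_here = 11, max_so_far = 23
Position 6 (value 4): max_ending_here = 15, max_so_far = 23
Position 7 (value 2): max_ending_here = 17, max_so_far = 23

Maximum subarray: [3, 14, 6]
Maximum sum: 23

The maximum subarray is [3, 14, 6] with sum 23. This subarray runs from index 2 to index 4.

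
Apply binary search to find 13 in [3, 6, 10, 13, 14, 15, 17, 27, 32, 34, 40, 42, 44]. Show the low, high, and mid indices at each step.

Binary search for 13 in [3, 6, 10, 13, 14, 15, 17, 27, 32, 34, 40, 42, 44]:

lo=0, hi=12, mid=6, arr[mid]=17 -> 17 > 13, search left half
lo=0, hi=5, mid=2, arr[mid]=10 -> 10 < 13, search right half
lo=3, hi=5, mid=4, arr[mid]=14 -> 14 > 13, search left half
lo=3, hi=3, mid=3, arr[mid]=13 -> Found target at index 3!

Binary search finds 13 at index 3 after 4 comparisons. The search repeatedly halves the search space by comparing with the middle element.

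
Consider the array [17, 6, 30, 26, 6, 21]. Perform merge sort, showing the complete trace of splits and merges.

Merge sort trace:

Split: [17, 6, 30, 26, 6, 21] -> [17, 6, 30] and [26, 6, 21]
  Split: [17, 6, 30] -> [17] and [6, 30]
    Split: [6, 30] -> [6] and [30]
    Merge: [6] + [30] -> [6, 30]
  Merge: [17] + [6, 30] -> [6, 17, 30]
  Split: [26, 6, 21] -> [26] and [6, 21]
    Split: [6, 21] -> [6] and [21]
    Merge: [6] + [21] -> [6, 21]
  Merge: [26] + [6, 21] -> [6, 21, 26]
Merge: [6, 17, 30] + [6, 21, 26] -> [6, 6, 17, 21, 26, 30]

Final sorted array: [6, 6, 17, 21, 26, 30]

The merge sort proceeds by recursively splitting the array and merging sorted halves.
After all merges, the sorted array is [6, 6, 17, 21, 26, 30].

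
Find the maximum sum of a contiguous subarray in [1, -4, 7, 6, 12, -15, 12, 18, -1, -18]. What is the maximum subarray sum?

Using Kadane's algorithm on [1, -4, 7, 6, 12, -15, 12, 18, -1, -18]:

Scanning through the array:
Position 1 (value -4): max_ending_here = -3, max_so_far = 1
Position 2 (value 7): max_ending_here = 7, max_so_far = 7
Position 3 (value 6): max_ending_here = 13, max_so_far = 13
Position 4 (value 12): max_ending_here = 25, max_so_far = 25
Position 5 (value -15): max_ending_here = 10, max_so_far = 25
Position 6 (value 12): max_ending_here = 22, max_so_far = 25
Position 7 (value 18): max_ending_here = 40, max_so_far = 40
Position 8 (value -1): max_ending_here = 39, max_so_far = 40
Position 9 (value -18): max_ending_here = 21, max_so_far = 40

Maximum subarray: [7, 6, 12, -15, 12, 18]
Maximum sum: 40

The maximum subarray is [7, 6, 12, -15, 12, 18] with sum 40. This subarray runs from index 2 to index 7.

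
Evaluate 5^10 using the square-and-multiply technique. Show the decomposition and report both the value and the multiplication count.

Computing 5^10 by squaring (build up from 5^1; each line after the first costs one multiplication):

5^1 = 5
5^2 = (5^1)^2 = 5^2 = 25
5^4 = (5^2)^2 = 25^2 = 625
5^5 = 5 * 5^4 = 5 * 625 = 3125
5^10 = (5^5)^2 = 3125^2 = 9765625

Result: 9765625
Multiplications needed: 4 (4 lines after 5^1)

5^10 = 9765625. Using exponentiation by squaring, this requires 4 multiplications. The key idea: if the exponent is even, square the half-power; if odd, multiply by the base once.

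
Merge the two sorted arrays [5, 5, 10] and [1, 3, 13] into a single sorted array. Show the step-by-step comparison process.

Merging process:

Compare 5 vs 1: take 1 from right. Merged: [1]
Compare 5 vs 3: take 3 from right. Merged: [1, 3]
Compare 5 vs 13: take 5 from left. Merged: [1, 3, 5]
Compare 5 vs 13: take 5 from left. Merged: [1, 3, 5, 5]
Compare 10 vs 13: take 10 from left. Merged: [1, 3, 5, 5, 10]
Append remaining from right: [13]. Merged: [1, 3, 5, 5, 10, 13]

Final merged array: [1, 3, 5, 5, 10, 13]
Total comparisons: 5

The merged array is [1, 3, 5, 5, 10, 13], requiring 5 comparisons. The merge step runs in O(n) time where n is the total number of elements.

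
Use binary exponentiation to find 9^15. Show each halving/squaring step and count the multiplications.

Computing 9^15 by squaring (build up from 9^1; each line after the first costs one multiplication):

9^1 = 9
9^2 = (9^1)^2 = 9^2 = 81
9^3 = 9 * 9^2 = 9 * 81 = 729
9^6 = (9^3)^2 = 729^2 = 531441
9^7 = 9 * 9^6 = 9 * 531441 = 4782969
9^14 = (9^7)^2 = 4782969^2 = 22876792454961
9^15 = 9 * 9^14 = 9 * 22876792454961 = 205891132094649

Result: 205891132094649
Multiplications needed: 6 (6 lines after 9^1)

9^15 = 205891132094649. Using exponentiation by squaring, this requires 6 multiplications. The key idea: if the exponent is even, square the half-power; if odd, multiply by the base once.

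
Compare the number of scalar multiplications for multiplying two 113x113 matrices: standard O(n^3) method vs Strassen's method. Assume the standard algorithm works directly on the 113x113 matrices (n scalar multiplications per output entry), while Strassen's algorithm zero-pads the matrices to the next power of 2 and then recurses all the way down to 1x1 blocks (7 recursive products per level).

Matrix multiplication for 113x113 matrices:

Strassen's algorithm requires power-of-2 dimensions. Pad 113x113 to 128x128 (next power of 2).

Standard algorithm: 113^3 = 1442897 multiplications
Strassen's algorithm: 7^(log2(128)) = 7^7 = 823543 multiplications
Savings: 1442897 - 823543 = 619354 multiplications

Standard: 1442897 multiplications (113^3). Strassen: 823543 multiplications (7^7, after padding to 128x128). Strassen reduces 8 recursive multiplications to 7 at each level.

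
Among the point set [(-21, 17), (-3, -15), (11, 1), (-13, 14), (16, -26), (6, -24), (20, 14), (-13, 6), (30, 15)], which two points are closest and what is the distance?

Computing all pairwise distances among 9 points:

d((-21, 17), (-3, -15)) = 36.7151
d((-21, 17), (11, 1)) = 35.7771
d((-21, 17), (-13, 14)) = 8.544
d((-21, 17), (16, -26)) = 56.7274
d((-21, 17), (6, -24)) = 49.0918
d((-21, 17), (20, 14)) = 41.1096
d((-21, 17), (-13, 6)) = 13.6015
d((-21, 17), (30, 15)) = 51.0392
d((-3, -15), (11, 1)) = 21.2603
d((-3, -15), (-13, 14)) = 30.6757
d((-3, -15), (16, -26)) = 21.9545
d((-3, -15), (6, -24)) = 12.7279
d((-3, -15), (20, 14)) = 37.0135
d((-3, -15), (-13, 6)) = 23.2594
d((-3, -15), (30, 15)) = 44.5982
d((11, 1), (-13, 14)) = 27.2947
d((11, 1), (16, -26)) = 27.4591
d((11, 1), (6, -24)) = 25.4951
d((11, 1), (20, 14)) = 15.8114
d((11, 1), (-13, 6)) = 24.5153
d((11, 1), (30, 15)) = 23.6008
d((-13, 14), (16, -26)) = 49.4065
d((-13, 14), (6, -24)) = 42.4853
d((-13, 14), (20, 14)) = 33.0
d((-13, 14), (-13, 6)) = 8.0 <-- minimum
d((-13, 14), (30, 15)) = 43.0116
d((16, -26), (6, -24)) = 10.198
d((16, -26), (20, 14)) = 40.1995
d((16, -26), (-13, 6)) = 43.1856
d((16, -26), (30, 15)) = 43.3244
d((6, -24), (20, 14)) = 40.4969
d((6, -24), (-13, 6)) = 35.5106
d((6, -24), (30, 15)) = 45.793
d((20, 14), (-13, 6)) = 33.9559
d((20, 14), (30, 15)) = 10.0499
d((-13, 6), (30, 15)) = 43.9318

Closest pair: (-13, 14) and (-13, 6) with distance 8.0

The closest pair is (-13, 14) and (-13, 6) with Euclidean distance 8.0. For 9 points, brute-force pairwise comparison is shown above. For large n, the divide-and-conquer algorithm (sort by x, recurse on halves, check the dividing strip) achieves O(n log n).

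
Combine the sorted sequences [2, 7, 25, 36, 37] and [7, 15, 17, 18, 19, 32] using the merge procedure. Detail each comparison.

Merging process:

Compare 2 vs 7: take 2 from left. Merged: [2]
Compare 7 vs 7: take 7 from left. Merged: [2, 7]
Compare 25 vs 7: take 7 from right. Merged: [2, 7, 7]
Compare 25 vs 15: take 15 from right. Merged: [2, 7, 7, 15]
Compare 25 vs 17: take 17 from right. Merged: [2, 7, 7, 15, 17]
Compare 25 vs 18: take 18 from right. Merged: [2, 7, 7, 15, 17, 18]
Compare 25 vs 19: take 19 from right. Merged: [2, 7, 7, 15, 17, 18, 19]
Compare 25 vs 32: take 25 from left. Merged: [2, 7, 7, 15, 17, 18, 19, 25]
Compare 36 vs 32: take 32 from right. Merged: [2, 7, 7, 15, 17, 18, 19, 25, 32]
Append remaining from left: [36, 37]. Merged: [2, 7, 7, 15, 17, 18, 19, 25, 32, 36, 37]

Final merged array: [2, 7, 7, 15, 17, 18, 19, 25, 32, 36, 37]
Total comparisons: 9

The merged array is [2, 7, 7, 15, 17, 18, 19, 25, 32, 36, 37], requiring 9 comparisons. The merge step runs in O(n) time where n is the total number of elements.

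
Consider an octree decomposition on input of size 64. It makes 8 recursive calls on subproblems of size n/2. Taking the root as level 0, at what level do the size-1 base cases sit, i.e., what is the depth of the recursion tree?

For divide and conquer with division factor 2:

Problem sizes at each level:
Level 0: 64
Level 1: 32
Level 2: 16
Level 3: 8
Level 4: 4
Level 5: 2
Level 6: 1

The root is level 0 and the size-1 base case is level 6 (the tree spans levels 0 through 6, i.e. 7 levels counting the root), so the depth is the number of divisions: log_2(64) = 6

The recursion tree depth is log_2(64) = 6. At each level, the problem size is divided by 2, so it takes 6 divisions to reduce to a base case of size 1. The algorithm makes 8 recursive calls at each level.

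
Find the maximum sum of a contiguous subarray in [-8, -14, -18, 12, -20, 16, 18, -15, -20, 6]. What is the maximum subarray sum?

Using Kadane's algorithm on [-8, -14, -18, 12, -20, 16, 18, -15, -20, 6]:

Scanning through the array:
Position 1 (value -14): max_ending_here = -14, max_so_far = -8
Position 2 (value -18): max_ending_here = -18, max_so_far = -8
Position 3 (value 12): max_ending_here = 12, max_so_far = 12
Position 4 (value -20): max_ending_here = -8, max_so_far = 12
Position 5 (value 16): max_ending_here = 16, max_so_far = 16
Position 6 (value 18): max_ending_here = 34, max_so_far = 34
Position 7 (value -15): max_ending_here = 19, max_so_far = 34
Position 8 (value -20): max_ending_here = -1, max_so_far = 34
Position 9 (value 6): max_ending_here = 6, max_so_far = 34

Maximum subarray: [16, 18]
Maximum sum: 34

The maximum subarray is [16, 18] with sum 34. This subarray runs from index 5 to index 6.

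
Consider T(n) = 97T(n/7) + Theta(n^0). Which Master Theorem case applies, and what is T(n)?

Master Theorem for T(n) = 97T(n/7) + O(n^0):

a = 97, b = 7, c = 0
log_b(a) = log_7(97) = 2.3509

Case 1: c = 0 < log_7(97) = 2.3509
T(n) = O(n^(log_7 97))

For T(n) = 97T(n/7) + O(n^0): log_7(97) = 2.3509. This is Case 1 of the Master Theorem (c < log_b(a), work dominated by leaves), giving O(n^(log_7 97)).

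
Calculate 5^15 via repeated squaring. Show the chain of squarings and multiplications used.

Computing 5^15 by squaring (build up from 5^1; each line after the first costs one multiplication):

5^1 = 5
5^2 = (5^1)^2 = 5^2 = 25
5^3 = 5 * 5^2 = 5 * 25 = 125
5^6 = (5^3)^2 = 125^2 = 15625
5^7 = 5 * 5^6 = 5 * 15625 = 78125
5^14 = (5^7)^2 = 78125^2 = 6103515625
5^15 = 5 * 5^14 = 5 * 6103515625 = 30517578125

Result: 30517578125
Multiplications needed: 6 (6 lines after 5^1)

5^15 = 30517578125. Using exponentiation by squaring, this requires 6 multiplications. The key idea: if the exponent is even, square the half-power; if odd, multiply by the base once.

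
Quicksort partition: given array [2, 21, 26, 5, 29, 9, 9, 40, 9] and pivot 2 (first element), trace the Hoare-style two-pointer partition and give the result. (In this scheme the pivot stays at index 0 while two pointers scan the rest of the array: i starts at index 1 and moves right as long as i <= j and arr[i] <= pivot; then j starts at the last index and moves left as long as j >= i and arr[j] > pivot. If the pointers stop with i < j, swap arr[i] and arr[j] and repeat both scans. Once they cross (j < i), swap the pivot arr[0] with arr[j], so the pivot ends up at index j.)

Hoare-style two-pointer partition with pivot = 2:

Initial array: [2, 21, 26, 5, 29, 9, 9, 40, 9]

Pointers start at i = 1, j = 8.
i ends at 1, j ends at 0: the pointers have crossed (j < i), so scanning stops.

j = 0, so swapping arr[0] with arr[j] leaves the pivot at position 0: [2, 21, 26, 5, 29, 9, 9, 40, 9]
Pivot position: 0

After partitioning with pivot 2, the array becomes [2, 21, 26, 5, 29, 9, 9, 40, 9]. The pivot is placed at index 0. All elements to the left of the pivot are <= 2, and all elements to the right are > 2.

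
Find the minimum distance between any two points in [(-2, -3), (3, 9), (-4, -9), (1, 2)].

Computing all pairwise distances among 4 points:

d((-2, -3), (3, 9)) = 13.0
d((-2, -3), (-4, -9)) = 6.3246
d((-2, -3), (1, 2)) = 5.831 <-- minimum
d((3, 9), (-4, -9)) = 19.3132
d((3, 9), (1, 2)) = 7.2801
d((-4, -9), (1, 2)) = 12.083

Closest pair: (-2, -3) and (1, 2) with distance 5.831

The closest pair is (-2, -3) and (1, 2) with Euclidean distance 5.831. For 4 points, brute-force pairwise comparison is shown above. For large n, the divide-and-conquer algorithm (sort by x, recurse on halves, check the dividing strip) achieves O(n log n).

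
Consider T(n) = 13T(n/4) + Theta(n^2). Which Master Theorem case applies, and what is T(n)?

Master Theorem for T(n) = 13T(n/4) + O(n^2):

a = 13, b = 4, c = 2
log_b(a) = log_4(13) = 1.8502

Case 3: c = 2 > log_4(13) = 1.8502
T(n) = O(n^2) = O(n^2)

For T(n) = 13T(n/4) + O(n^2): log_4(13) = 1.8502. This is Case 3 of the Master Theorem (c > log_b(a), work dominated by root), giving O(n^2).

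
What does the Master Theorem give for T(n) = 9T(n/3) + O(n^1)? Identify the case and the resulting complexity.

Master Theorem for T(n) = 9T(n/3) + O(n^1):

a = 9, b = 3, c = 1
log_b(a) = log_3(9) = 2.0000

Case 1: c = 1 < log_3(9) = 2.0000
T(n) = O(n^(log_3 9)) = O(n^2)

For T(n) = 9T(n/3) + O(n^1): log_3(9) = 2.0000. This is Case 1 of the Master Theorem (c < log_b(a), work dominated by leaves), giving O(n^2).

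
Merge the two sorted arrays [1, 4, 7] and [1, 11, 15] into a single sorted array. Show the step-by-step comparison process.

Merging process:

Compare 1 vs 1: take 1 from left. Merged: [1]
Compare 4 vs 1: take 1 from right. Merged: [1, 1]
Compare 4 vs 11: take 4 from left. Merged: [1, 1, 4]
Compare 7 vs 11: take 7 from left. Merged: [1, 1, 4, 7]
Append remaining from right: [11, 15]. Merged: [1, 1, 4, 7, 11, 15]

Final merged array: [1, 1, 4, 7, 11, 15]
Total comparisons: 4

The merged array is [1, 1, 4, 7, 11, 15], requiring 4 comparisons. The merge step runs in O(n) time where n is the total number of elements.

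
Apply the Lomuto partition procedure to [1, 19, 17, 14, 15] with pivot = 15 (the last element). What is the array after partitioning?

Lomuto partition with pivot = 15:

Initial array: [1, 19, 17, 14, 15]

arr[0]=1 <= 15: swap with position 0, array becomes [1, 19, 17, 14, 15]
arr[1]=19 > 15: no swap
arr[2]=17 > 15: no swap
arr[3]=14 <= 15: swap with position 1, array becomes [1, 14, 17, 19, 15]

Place pivot at position 2: [1, 14, 15, 19, 17]
Pivot position: 2

After partitioning with pivot 15, the array becomes [1, 14, 15, 19, 17]. The pivot is placed at index 2. All elements to the left of the pivot are <= 15, and all elements to the right are > 15.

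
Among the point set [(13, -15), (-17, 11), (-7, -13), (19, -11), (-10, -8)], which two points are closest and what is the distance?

Computing all pairwise distances among 5 points:

d((13, -15), (-17, 11)) = 39.6989
d((13, -15), (-7, -13)) = 20.0998
d((13, -15), (19, -11)) = 7.2111
d((13, -15), (-10, -8)) = 24.0416
d((-17, 11), (-7, -13)) = 26.0
d((-17, 11), (19, -11)) = 42.19
d((-17, 11), (-10, -8)) = 20.2485
d((-7, -13), (19, -11)) = 26.0768
d((-7, -13), (-10, -8)) = 5.831 <-- minimum
d((19, -11), (-10, -8)) = 29.1548

Closest pair: (-7, -13) and (-10, -8) with distance 5.831

The closest pair is (-7, -13) and (-10, -8) with Euclidean distance 5.831. For 5 points, brute-force pairwise comparison is shown above. For large n, the divide-and-conquer algorithm (sort by x, recurse on halves, check the dividing strip) achieves O(n log n).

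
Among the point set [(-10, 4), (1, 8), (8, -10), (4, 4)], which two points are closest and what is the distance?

Computing all pairwise distances among 4 points:

d((-10, 4), (1, 8)) = 11.7047
d((-10, 4), (8, -10)) = 22.8035
d((-10, 4), (4, 4)) = 14.0
d((1, 8), (8, -10)) = 19.3132
d((1, 8), (4, 4)) = 5.0 <-- minimum
d((8, -10), (4, 4)) = 14.5602

Closest pair: (1, 8) and (4, 4) with distance 5.0

The closest pair is (1, 8) and (4, 4) with Euclidean distance 5.0. For 4 points, brute-force pairwise comparison is shown above. For large n, the divide-and-conquer algorithm (sort by x, recurse on halves, check the dividing strip) achieves O(n log n).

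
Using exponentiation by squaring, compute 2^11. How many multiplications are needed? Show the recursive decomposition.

Computing 2^11 by squaring (build up from 2^1; each line after the first costs one multiplication):

2^1 = 2
2^2 = (2^1)^2 = 2^2 = 4
2^4 = (2^2)^2 = 4^2 = 16
2^5 = 2 * 2^4 = 2 * 16 = 32
2^10 = (2^5)^2 = 32^2 = 1024
2^11 = 2 * 2^10 = 2 * 1024 = 2048

Result: 2048
Multiplications needed: 5 (5 lines after 2^1)

2^11 = 2048. Using exponentiation by squaring, this requires 5 multiplications. The key idea: if the exponent is even, square the half-power; if odd, multiply by the base once.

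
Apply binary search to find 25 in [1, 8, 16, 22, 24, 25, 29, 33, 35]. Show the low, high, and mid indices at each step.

Binary search for 25 in [1, 8, 16, 22, 24, 25, 29, 33, 35]:

lo=0, hi=8, mid=4, arr[mid]=24 -> 24 < 25, search right half
lo=5, hi=8, mid=6, arr[mid]=29 -> 29 > 25, search left half
lo=5, hi=5, mid=5, arr[mid]=25 -> Found target at index 5!

Binary search finds 25 at index 5 after 3 comparisons. The search repeatedly halves the search space by comparing with the middle element.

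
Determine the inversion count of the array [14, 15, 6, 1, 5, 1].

Finding inversions in [14, 15, 6, 1, 5, 1]:

(0, 2): arr[0]=14 > arr[2]=6
(0, 3): arr[0]=14 > arr[3]=1
(0, 4): arr[0]=14 > arr[4]=5
(0, 5): arr[0]=14 > arr[5]=1
(1, 2): arr[1]=15 > arr[2]=6
(1, 3): arr[1]=15 > arr[3]=1
(1, 4): arr[1]=15 > arr[4]=5
(1, 5): arr[1]=15 > arr[5]=1
(2, 3): arr[2]=6 > arr[3]=1
(2, 4): arr[2]=6 > arr[4]=5
(2, 5): arr[2]=6 > arr[5]=1
(4, 5): arr[4]=5 > arr[5]=1

Total inversions: 12

The array has 12 inversion(s): (0,2), (0,3), (0,4), (0,5), (1,2), (1,3), (1,4), (1,5), (2,3), (2,4), (2,5), (4,5). Each pair (i,j) satisfies i < j and arr[i] > arr[j].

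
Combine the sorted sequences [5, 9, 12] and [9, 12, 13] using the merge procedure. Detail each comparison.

Merging process:

Compare 5 vs 9: take 5 from left. Merged: [5]
Compare 9 vs 9: take 9 from left. Merged: [5, 9]
Compare 12 vs 9: take 9 from right. Merged: [5, 9, 9]
Compare 12 vs 12: take 12 from left. Merged: [5, 9, 9, 12]
Append remaining from right: [12, 13]. Merged: [5, 9, 9, 12, 12, 13]

Final merged array: [5, 9, 9, 12, 12, 13]
Total comparisons: 4

The merged array is [5, 9, 9, 12, 12, 13], requiring 4 comparisons. The merge step runs in O(n) time where n is the total number of elements.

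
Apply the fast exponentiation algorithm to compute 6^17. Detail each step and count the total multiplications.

Computing 6^17 by squaring (build up from 6^1; each line after the first costs one multiplication):

6^1 = 6
6^2 = (6^1)^2 = 6^2 = 36
6^4 = (6^2)^2 = 36^2 = 1296
6^8 = (6^4)^2 = 1296^2 = 1679616
6^16 = (6^8)^2 = 1679616^2 = 2821109907456
6^17 = 6 * 6^16 = 6 * 2821109907456 = 16926659444736

Result: 16926659444736
Multiplications needed: 5 (5 lines after 6^1)

6^17 = 16926659444736. Using exponentiation by squaring, this requires 5 multiplications. The key idea: if the exponent is even, square the half-power; if odd, multiply by the base once.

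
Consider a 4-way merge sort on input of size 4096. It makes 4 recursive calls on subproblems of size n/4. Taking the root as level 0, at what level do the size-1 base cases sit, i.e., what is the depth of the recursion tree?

For divide and conquer with division factor 4:

Problem sizes at each level:
Level 0: 4096
Level 1: 1024
Level 2: 256
Level 3: 64
Level 4: 16
Level 5: 4
Level 6: 1

The root is level 0 and the size-1 base case is level 6 (the tree spans levels 0 through 6, i.e. 7 levels counting the root), so the depth is the number of divisions: log_4(4096) = 6

The recursion tree depth is log_4(4096) = 6. At each level, the problem size is divided by 4, so it takes 6 divisions to reduce to a base case of size 1. The algorithm makes 4 recursive calls at each level.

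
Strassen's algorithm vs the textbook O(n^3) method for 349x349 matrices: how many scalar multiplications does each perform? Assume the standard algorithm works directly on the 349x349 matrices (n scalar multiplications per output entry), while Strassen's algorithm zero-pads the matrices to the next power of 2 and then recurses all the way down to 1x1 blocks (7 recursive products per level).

Matrix multiplication for 349x349 matrices:

Strassen's algorithm requires power-of-2 dimensions. Pad 349x349 to 512x512 (next power of 2).

Standard algorithm: 349^3 = 42508549 multiplications
Strassen's algorithm: 7^(log2(512)) = 7^9 = 40353607 multiplications
Savings: 42508549 - 40353607 = 2154942 multiplications

Standard: 42508549 multiplications (349^3). Strassen: 40353607 multiplications (7^9, after padding to 512x512). Strassen reduces 8 recursive multiplications to 7 at each level.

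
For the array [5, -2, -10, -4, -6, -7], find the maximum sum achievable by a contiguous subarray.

Using Kadane's algorithm on [5, -2, -10, -4, -6, -7]:

Scanning through the array:
Position 1 (value -2): max_ending_here = 3, max_so_far = 5
Position 2 (value -10): max_ending_here = -7, max_so_far = 5
Position 3 (value -4): max_ending_here = -4, max_so_far = 5
Position 4 (value -6): max_ending_here = -6, max_so_far = 5
Position 5 (value -7): max_ending_here = -7, max_so_far = 5

Maximum subarray: [5]
Maximum sum: 5

The maximum subarray is [5] with sum 5. This subarray runs from index 0 to index 0.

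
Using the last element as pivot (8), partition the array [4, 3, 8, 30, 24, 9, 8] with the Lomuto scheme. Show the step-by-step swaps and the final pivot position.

Lomuto partition with pivot = 8:

Initial array: [4, 3, 8, 30, 24, 9, 8]

arr[0]=4 <= 8: swap with position 0, array becomes [4, 3, 8, 30, 24, 9, 8]
arr[1]=3 <= 8: swap with position 1, array becomes [4, 3, 8, 30, 24, 9, 8]
arr[2]=8 <= 8: swap with position 2, array becomes [4, 3, 8, 30, 24, 9, 8]
arr[3]=30 > 8: no swap
arr[4]=24 > 8: no swap
arr[5]=9 > 8: no swap

Place pivot at position 3: [4, 3, 8, 8, 24, 9, 30]
Pivot position: 3

After partitioning with pivot 8, the array becomes [4, 3, 8, 8, 24, 9, 30]. The pivot is placed at index 3. All elements to the left of the pivot are <= 8, and all elements to the right are > 8.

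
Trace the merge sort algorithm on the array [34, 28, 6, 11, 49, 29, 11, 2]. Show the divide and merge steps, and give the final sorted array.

Merge sort trace:

Split: [34, 28, 6, 11, 49, 29, 11, 2] -> [34, 28, 6, 11] and [49, 29, 11, 2]
  Split: [34, 28, 6, 11] -> [34, 28] and [6, 11]
    Split: [34, 28] -> [34] and [28]
    Merge: [34] + [28] -> [28, 34]
    Split: [6, 11] -> [6] and [11]
    Merge: [6] + [11] -> [6, 11]
  Merge: [28, 34] + [6, 11] -> [6, 11, 28, 34]
  Split: [49, 29, 11, 2] -> [49, 29] and [11, 2]
    Split: [49, 29] -> [49] and [29]
    Merge: [49] + [29] -> [29, 49]
    Split: [11, 2] -> [11] and [2]
    Merge: [11] + [2] -> [2, 11]
  Merge: [29, 49] + [2, 11] -> [2, 11, 29, 49]
Merge: [6, 11, 28, 34] + [2, 11, 29, 49] -> [2, 6, 11, 11, 28, 29, 34, 49]

Final sorted array: [2, 6, 11, 11, 28, 29, 34, 49]

The merge sort proceeds by recursively splitting the array and merging sorted halves.
After all merges, the sorted array is [2, 6, 11, 11, 28, 29, 34, 49].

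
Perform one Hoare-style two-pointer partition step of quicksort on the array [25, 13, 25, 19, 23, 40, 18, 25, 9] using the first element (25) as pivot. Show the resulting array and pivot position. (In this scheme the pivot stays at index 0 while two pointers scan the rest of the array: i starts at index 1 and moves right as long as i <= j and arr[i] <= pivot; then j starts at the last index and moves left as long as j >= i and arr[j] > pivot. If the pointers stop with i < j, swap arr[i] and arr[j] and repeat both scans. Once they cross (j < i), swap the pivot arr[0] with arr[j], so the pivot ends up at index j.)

Hoare-style two-pointer partition with pivot = 25:

Initial array: [25, 13, 25, 19, 23, 40, 18, 25, 9]

Pointers start at i = 1, j = 8.
i stops at index 5 (arr[5]=40 > 25), j stops at index 8 (arr[8]=9 <= 25): swap arr[5] and arr[8], array becomes [25, 13, 25, 19, 23, 9, 18, 25, 40]
i ends at 8, j ends at 7: the pointers have crossed (j < i), so scanning stops.

Swap pivot arr[0] with arr[7] to place pivot at position 7: [25, 13, 25, 19, 23, 9, 18, 25, 40]
Pivot position: 7

After partitioning with pivot 25, the array becomes [25, 13, 25, 19, 23, 9, 18, 25, 40]. The pivot is placed at index 7. All elements to the left of the pivot are <= 25, and all elements to the right are > 25.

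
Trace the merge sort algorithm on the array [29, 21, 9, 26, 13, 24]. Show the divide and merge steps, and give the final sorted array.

Merge sort trace:

Split: [29, 21, 9, 26, 13, 24] -> [29, 21, 9] and [26, 13, 24]
  Split: [29, 21, 9] -> [29] and [21, 9]
    Split: [21, 9] -> [21] and [9]
    Merge: [21] + [9] -> [9, 21]
  Merge: [29] + [9, 21] -> [9, 21, 29]
  Split: [26, 13, 24] -> [26] and [13, 24]
    Split: [13, 24] -> [13] and [24]
    Merge: [13] + [24] -> [13, 24]
  Merge: [26] + [13, 24] -> [13, 24, 26]
Merge: [9, 21, 29] + [13, 24, 26] -> [9, 13, 21, 24, 26, 29]

Final sorted array: [9, 13, 21, 24, 26, 29]

The merge sort proceeds by recursively splitting the array and merging sorted halves.
After all merges, the sorted array is [9, 13, 21, 24, 26, 29].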